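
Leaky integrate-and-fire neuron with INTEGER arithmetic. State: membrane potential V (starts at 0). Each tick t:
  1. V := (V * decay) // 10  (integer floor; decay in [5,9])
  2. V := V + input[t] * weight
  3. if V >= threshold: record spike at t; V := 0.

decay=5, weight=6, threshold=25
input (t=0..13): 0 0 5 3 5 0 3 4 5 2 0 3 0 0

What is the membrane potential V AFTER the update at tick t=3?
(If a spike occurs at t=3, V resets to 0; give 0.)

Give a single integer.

t=0: input=0 -> V=0
t=1: input=0 -> V=0
t=2: input=5 -> V=0 FIRE
t=3: input=3 -> V=18
t=4: input=5 -> V=0 FIRE
t=5: input=0 -> V=0
t=6: input=3 -> V=18
t=7: input=4 -> V=0 FIRE
t=8: input=5 -> V=0 FIRE
t=9: input=2 -> V=12
t=10: input=0 -> V=6
t=11: input=3 -> V=21
t=12: input=0 -> V=10
t=13: input=0 -> V=5

Answer: 18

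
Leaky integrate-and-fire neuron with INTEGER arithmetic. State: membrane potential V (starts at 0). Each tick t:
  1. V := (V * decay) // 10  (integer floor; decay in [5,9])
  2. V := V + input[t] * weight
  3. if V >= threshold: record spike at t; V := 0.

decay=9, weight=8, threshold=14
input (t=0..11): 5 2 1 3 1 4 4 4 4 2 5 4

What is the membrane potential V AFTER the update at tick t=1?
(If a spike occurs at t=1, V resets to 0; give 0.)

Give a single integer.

Answer: 0

Derivation:
t=0: input=5 -> V=0 FIRE
t=1: input=2 -> V=0 FIRE
t=2: input=1 -> V=8
t=3: input=3 -> V=0 FIRE
t=4: input=1 -> V=8
t=5: input=4 -> V=0 FIRE
t=6: input=4 -> V=0 FIRE
t=7: input=4 -> V=0 FIRE
t=8: input=4 -> V=0 FIRE
t=9: input=2 -> V=0 FIRE
t=10: input=5 -> V=0 FIRE
t=11: input=4 -> V=0 FIRE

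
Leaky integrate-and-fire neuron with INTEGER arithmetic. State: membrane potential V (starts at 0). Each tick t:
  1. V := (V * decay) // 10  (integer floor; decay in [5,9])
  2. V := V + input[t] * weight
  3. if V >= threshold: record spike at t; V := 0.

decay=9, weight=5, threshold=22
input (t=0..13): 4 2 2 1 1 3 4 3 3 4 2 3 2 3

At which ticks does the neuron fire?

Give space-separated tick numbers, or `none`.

t=0: input=4 -> V=20
t=1: input=2 -> V=0 FIRE
t=2: input=2 -> V=10
t=3: input=1 -> V=14
t=4: input=1 -> V=17
t=5: input=3 -> V=0 FIRE
t=6: input=4 -> V=20
t=7: input=3 -> V=0 FIRE
t=8: input=3 -> V=15
t=9: input=4 -> V=0 FIRE
t=10: input=2 -> V=10
t=11: input=3 -> V=0 FIRE
t=12: input=2 -> V=10
t=13: input=3 -> V=0 FIRE

Answer: 1 5 7 9 11 13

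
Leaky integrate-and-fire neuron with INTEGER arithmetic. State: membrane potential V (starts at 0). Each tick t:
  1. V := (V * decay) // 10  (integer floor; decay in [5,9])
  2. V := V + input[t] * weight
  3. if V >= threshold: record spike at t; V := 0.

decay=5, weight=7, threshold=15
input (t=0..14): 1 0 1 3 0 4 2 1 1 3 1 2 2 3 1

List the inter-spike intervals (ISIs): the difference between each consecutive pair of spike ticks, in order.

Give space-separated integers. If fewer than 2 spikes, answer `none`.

t=0: input=1 -> V=7
t=1: input=0 -> V=3
t=2: input=1 -> V=8
t=3: input=3 -> V=0 FIRE
t=4: input=0 -> V=0
t=5: input=4 -> V=0 FIRE
t=6: input=2 -> V=14
t=7: input=1 -> V=14
t=8: input=1 -> V=14
t=9: input=3 -> V=0 FIRE
t=10: input=1 -> V=7
t=11: input=2 -> V=0 FIRE
t=12: input=2 -> V=14
t=13: input=3 -> V=0 FIRE
t=14: input=1 -> V=7

Answer: 2 4 2 2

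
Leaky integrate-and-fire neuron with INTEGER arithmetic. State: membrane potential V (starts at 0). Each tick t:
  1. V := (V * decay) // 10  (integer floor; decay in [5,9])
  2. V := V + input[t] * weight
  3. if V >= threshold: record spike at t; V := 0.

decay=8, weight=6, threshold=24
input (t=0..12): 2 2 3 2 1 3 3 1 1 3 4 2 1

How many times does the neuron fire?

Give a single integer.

Answer: 4

Derivation:
t=0: input=2 -> V=12
t=1: input=2 -> V=21
t=2: input=3 -> V=0 FIRE
t=3: input=2 -> V=12
t=4: input=1 -> V=15
t=5: input=3 -> V=0 FIRE
t=6: input=3 -> V=18
t=7: input=1 -> V=20
t=8: input=1 -> V=22
t=9: input=3 -> V=0 FIRE
t=10: input=4 -> V=0 FIRE
t=11: input=2 -> V=12
t=12: input=1 -> V=15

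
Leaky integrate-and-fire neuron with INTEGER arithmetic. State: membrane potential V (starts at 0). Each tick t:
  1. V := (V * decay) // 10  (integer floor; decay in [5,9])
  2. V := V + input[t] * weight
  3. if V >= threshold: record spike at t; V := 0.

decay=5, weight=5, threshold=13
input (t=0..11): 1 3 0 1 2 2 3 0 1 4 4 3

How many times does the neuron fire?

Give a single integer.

Answer: 6

Derivation:
t=0: input=1 -> V=5
t=1: input=3 -> V=0 FIRE
t=2: input=0 -> V=0
t=3: input=1 -> V=5
t=4: input=2 -> V=12
t=5: input=2 -> V=0 FIRE
t=6: input=3 -> V=0 FIRE
t=7: input=0 -> V=0
t=8: input=1 -> V=5
t=9: input=4 -> V=0 FIRE
t=10: input=4 -> V=0 FIRE
t=11: input=3 -> V=0 FIRE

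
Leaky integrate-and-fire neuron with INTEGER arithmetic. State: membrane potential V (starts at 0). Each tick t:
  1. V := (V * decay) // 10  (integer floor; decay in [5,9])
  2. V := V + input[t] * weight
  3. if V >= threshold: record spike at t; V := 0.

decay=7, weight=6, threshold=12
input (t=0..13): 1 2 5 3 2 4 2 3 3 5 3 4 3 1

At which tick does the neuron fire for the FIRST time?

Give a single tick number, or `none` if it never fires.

t=0: input=1 -> V=6
t=1: input=2 -> V=0 FIRE
t=2: input=5 -> V=0 FIRE
t=3: input=3 -> V=0 FIRE
t=4: input=2 -> V=0 FIRE
t=5: input=4 -> V=0 FIRE
t=6: input=2 -> V=0 FIRE
t=7: input=3 -> V=0 FIRE
t=8: input=3 -> V=0 FIRE
t=9: input=5 -> V=0 FIRE
t=10: input=3 -> V=0 FIRE
t=11: input=4 -> V=0 FIRE
t=12: input=3 -> V=0 FIRE
t=13: input=1 -> V=6

Answer: 1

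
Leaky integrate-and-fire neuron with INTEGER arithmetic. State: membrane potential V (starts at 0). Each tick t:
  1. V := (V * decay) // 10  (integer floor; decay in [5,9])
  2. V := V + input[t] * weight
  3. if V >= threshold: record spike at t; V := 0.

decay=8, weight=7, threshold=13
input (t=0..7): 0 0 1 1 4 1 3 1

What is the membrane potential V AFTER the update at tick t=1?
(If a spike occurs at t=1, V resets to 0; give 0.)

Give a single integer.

Answer: 0

Derivation:
t=0: input=0 -> V=0
t=1: input=0 -> V=0
t=2: input=1 -> V=7
t=3: input=1 -> V=12
t=4: input=4 -> V=0 FIRE
t=5: input=1 -> V=7
t=6: input=3 -> V=0 FIRE
t=7: input=1 -> V=7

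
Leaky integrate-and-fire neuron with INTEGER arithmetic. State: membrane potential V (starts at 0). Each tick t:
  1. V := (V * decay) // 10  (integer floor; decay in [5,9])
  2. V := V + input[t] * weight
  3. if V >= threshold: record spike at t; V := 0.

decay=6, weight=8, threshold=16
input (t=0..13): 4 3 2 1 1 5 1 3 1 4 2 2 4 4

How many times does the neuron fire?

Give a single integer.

Answer: 10

Derivation:
t=0: input=4 -> V=0 FIRE
t=1: input=3 -> V=0 FIRE
t=2: input=2 -> V=0 FIRE
t=3: input=1 -> V=8
t=4: input=1 -> V=12
t=5: input=5 -> V=0 FIRE
t=6: input=1 -> V=8
t=7: input=3 -> V=0 FIRE
t=8: input=1 -> V=8
t=9: input=4 -> V=0 FIRE
t=10: input=2 -> V=0 FIRE
t=11: input=2 -> V=0 FIRE
t=12: input=4 -> V=0 FIRE
t=13: input=4 -> V=0 FIRE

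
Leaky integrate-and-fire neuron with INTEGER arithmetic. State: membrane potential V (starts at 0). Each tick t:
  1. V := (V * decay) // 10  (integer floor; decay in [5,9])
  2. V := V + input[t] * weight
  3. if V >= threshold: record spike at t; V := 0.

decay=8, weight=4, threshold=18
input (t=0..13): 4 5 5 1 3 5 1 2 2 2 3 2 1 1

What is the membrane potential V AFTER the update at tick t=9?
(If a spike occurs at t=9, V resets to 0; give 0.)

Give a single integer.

Answer: 0

Derivation:
t=0: input=4 -> V=16
t=1: input=5 -> V=0 FIRE
t=2: input=5 -> V=0 FIRE
t=3: input=1 -> V=4
t=4: input=3 -> V=15
t=5: input=5 -> V=0 FIRE
t=6: input=1 -> V=4
t=7: input=2 -> V=11
t=8: input=2 -> V=16
t=9: input=2 -> V=0 FIRE
t=10: input=3 -> V=12
t=11: input=2 -> V=17
t=12: input=1 -> V=17
t=13: input=1 -> V=17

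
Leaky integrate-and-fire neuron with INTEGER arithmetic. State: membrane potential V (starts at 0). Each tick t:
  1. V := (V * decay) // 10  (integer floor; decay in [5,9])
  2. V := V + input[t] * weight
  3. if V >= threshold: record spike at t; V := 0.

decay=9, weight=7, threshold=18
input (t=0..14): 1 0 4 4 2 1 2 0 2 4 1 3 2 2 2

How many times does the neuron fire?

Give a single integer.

Answer: 7

Derivation:
t=0: input=1 -> V=7
t=1: input=0 -> V=6
t=2: input=4 -> V=0 FIRE
t=3: input=4 -> V=0 FIRE
t=4: input=2 -> V=14
t=5: input=1 -> V=0 FIRE
t=6: input=2 -> V=14
t=7: input=0 -> V=12
t=8: input=2 -> V=0 FIRE
t=9: input=4 -> V=0 FIRE
t=10: input=1 -> V=7
t=11: input=3 -> V=0 FIRE
t=12: input=2 -> V=14
t=13: input=2 -> V=0 FIRE
t=14: input=2 -> V=14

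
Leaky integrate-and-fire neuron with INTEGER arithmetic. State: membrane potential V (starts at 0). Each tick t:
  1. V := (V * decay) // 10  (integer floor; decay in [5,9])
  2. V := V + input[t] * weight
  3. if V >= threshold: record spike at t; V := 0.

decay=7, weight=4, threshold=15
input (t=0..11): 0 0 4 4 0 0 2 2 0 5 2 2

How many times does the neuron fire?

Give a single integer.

t=0: input=0 -> V=0
t=1: input=0 -> V=0
t=2: input=4 -> V=0 FIRE
t=3: input=4 -> V=0 FIRE
t=4: input=0 -> V=0
t=5: input=0 -> V=0
t=6: input=2 -> V=8
t=7: input=2 -> V=13
t=8: input=0 -> V=9
t=9: input=5 -> V=0 FIRE
t=10: input=2 -> V=8
t=11: input=2 -> V=13

Answer: 3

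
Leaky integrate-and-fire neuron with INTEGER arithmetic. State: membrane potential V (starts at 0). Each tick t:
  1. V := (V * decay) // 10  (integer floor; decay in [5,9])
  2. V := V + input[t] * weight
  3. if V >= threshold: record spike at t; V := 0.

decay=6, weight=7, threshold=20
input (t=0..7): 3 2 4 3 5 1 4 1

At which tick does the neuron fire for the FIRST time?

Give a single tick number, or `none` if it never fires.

t=0: input=3 -> V=0 FIRE
t=1: input=2 -> V=14
t=2: input=4 -> V=0 FIRE
t=3: input=3 -> V=0 FIRE
t=4: input=5 -> V=0 FIRE
t=5: input=1 -> V=7
t=6: input=4 -> V=0 FIRE
t=7: input=1 -> V=7

Answer: 0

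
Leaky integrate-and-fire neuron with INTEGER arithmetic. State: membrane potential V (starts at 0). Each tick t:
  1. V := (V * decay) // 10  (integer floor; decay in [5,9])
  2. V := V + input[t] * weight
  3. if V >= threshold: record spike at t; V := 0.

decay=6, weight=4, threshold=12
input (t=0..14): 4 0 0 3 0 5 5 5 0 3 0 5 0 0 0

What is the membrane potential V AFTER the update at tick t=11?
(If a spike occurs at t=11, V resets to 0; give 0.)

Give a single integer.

Answer: 0

Derivation:
t=0: input=4 -> V=0 FIRE
t=1: input=0 -> V=0
t=2: input=0 -> V=0
t=3: input=3 -> V=0 FIRE
t=4: input=0 -> V=0
t=5: input=5 -> V=0 FIRE
t=6: input=5 -> V=0 FIRE
t=7: input=5 -> V=0 FIRE
t=8: input=0 -> V=0
t=9: input=3 -> V=0 FIRE
t=10: input=0 -> V=0
t=11: input=5 -> V=0 FIRE
t=12: input=0 -> V=0
t=13: input=0 -> V=0
t=14: input=0 -> V=0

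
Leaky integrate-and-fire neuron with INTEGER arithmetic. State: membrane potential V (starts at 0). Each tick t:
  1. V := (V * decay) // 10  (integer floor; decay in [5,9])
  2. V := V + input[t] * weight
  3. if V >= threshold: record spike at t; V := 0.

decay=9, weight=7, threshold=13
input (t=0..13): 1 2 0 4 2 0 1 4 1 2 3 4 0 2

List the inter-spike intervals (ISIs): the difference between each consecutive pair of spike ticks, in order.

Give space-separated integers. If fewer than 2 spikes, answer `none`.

Answer: 2 1 3 2 1 1 2

Derivation:
t=0: input=1 -> V=7
t=1: input=2 -> V=0 FIRE
t=2: input=0 -> V=0
t=3: input=4 -> V=0 FIRE
t=4: input=2 -> V=0 FIRE
t=5: input=0 -> V=0
t=6: input=1 -> V=7
t=7: input=4 -> V=0 FIRE
t=8: input=1 -> V=7
t=9: input=2 -> V=0 FIRE
t=10: input=3 -> V=0 FIRE
t=11: input=4 -> V=0 FIRE
t=12: input=0 -> V=0
t=13: input=2 -> V=0 FIRE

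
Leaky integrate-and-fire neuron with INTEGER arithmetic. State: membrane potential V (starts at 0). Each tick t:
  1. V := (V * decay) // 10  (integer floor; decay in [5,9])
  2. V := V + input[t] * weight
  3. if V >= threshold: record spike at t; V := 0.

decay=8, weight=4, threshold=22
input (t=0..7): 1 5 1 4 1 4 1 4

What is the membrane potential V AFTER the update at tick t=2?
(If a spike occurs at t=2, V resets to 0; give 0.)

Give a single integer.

Answer: 4

Derivation:
t=0: input=1 -> V=4
t=1: input=5 -> V=0 FIRE
t=2: input=1 -> V=4
t=3: input=4 -> V=19
t=4: input=1 -> V=19
t=5: input=4 -> V=0 FIRE
t=6: input=1 -> V=4
t=7: input=4 -> V=19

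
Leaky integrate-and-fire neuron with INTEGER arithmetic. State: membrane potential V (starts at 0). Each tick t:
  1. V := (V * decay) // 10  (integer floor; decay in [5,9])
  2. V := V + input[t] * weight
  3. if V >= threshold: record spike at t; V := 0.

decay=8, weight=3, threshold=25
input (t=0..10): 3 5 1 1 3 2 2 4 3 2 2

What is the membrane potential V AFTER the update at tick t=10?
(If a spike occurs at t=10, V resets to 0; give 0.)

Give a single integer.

t=0: input=3 -> V=9
t=1: input=5 -> V=22
t=2: input=1 -> V=20
t=3: input=1 -> V=19
t=4: input=3 -> V=24
t=5: input=2 -> V=0 FIRE
t=6: input=2 -> V=6
t=7: input=4 -> V=16
t=8: input=3 -> V=21
t=9: input=2 -> V=22
t=10: input=2 -> V=23

Answer: 23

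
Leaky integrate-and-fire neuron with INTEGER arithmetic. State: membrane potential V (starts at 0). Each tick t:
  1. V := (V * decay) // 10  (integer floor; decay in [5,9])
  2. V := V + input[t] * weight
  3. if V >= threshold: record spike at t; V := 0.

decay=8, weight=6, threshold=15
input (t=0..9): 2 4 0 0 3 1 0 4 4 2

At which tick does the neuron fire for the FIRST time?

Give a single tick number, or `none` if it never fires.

Answer: 1

Derivation:
t=0: input=2 -> V=12
t=1: input=4 -> V=0 FIRE
t=2: input=0 -> V=0
t=3: input=0 -> V=0
t=4: input=3 -> V=0 FIRE
t=5: input=1 -> V=6
t=6: input=0 -> V=4
t=7: input=4 -> V=0 FIRE
t=8: input=4 -> V=0 FIRE
t=9: input=2 -> V=12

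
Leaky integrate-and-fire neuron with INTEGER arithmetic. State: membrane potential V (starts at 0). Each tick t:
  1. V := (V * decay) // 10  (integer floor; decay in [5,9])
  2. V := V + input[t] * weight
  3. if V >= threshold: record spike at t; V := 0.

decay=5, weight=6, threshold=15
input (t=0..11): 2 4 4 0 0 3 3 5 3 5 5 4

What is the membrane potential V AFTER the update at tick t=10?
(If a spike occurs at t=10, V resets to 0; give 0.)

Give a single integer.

Answer: 0

Derivation:
t=0: input=2 -> V=12
t=1: input=4 -> V=0 FIRE
t=2: input=4 -> V=0 FIRE
t=3: input=0 -> V=0
t=4: input=0 -> V=0
t=5: input=3 -> V=0 FIRE
t=6: input=3 -> V=0 FIRE
t=7: input=5 -> V=0 FIRE
t=8: input=3 -> V=0 FIRE
t=9: input=5 -> V=0 FIRE
t=10: input=5 -> V=0 FIRE
t=11: input=4 -> V=0 FIRE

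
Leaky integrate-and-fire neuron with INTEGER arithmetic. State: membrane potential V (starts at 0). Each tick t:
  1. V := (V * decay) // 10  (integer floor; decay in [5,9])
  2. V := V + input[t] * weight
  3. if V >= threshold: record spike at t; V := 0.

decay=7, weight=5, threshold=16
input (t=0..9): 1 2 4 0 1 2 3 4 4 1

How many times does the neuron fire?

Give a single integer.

t=0: input=1 -> V=5
t=1: input=2 -> V=13
t=2: input=4 -> V=0 FIRE
t=3: input=0 -> V=0
t=4: input=1 -> V=5
t=5: input=2 -> V=13
t=6: input=3 -> V=0 FIRE
t=7: input=4 -> V=0 FIRE
t=8: input=4 -> V=0 FIRE
t=9: input=1 -> V=5

Answer: 4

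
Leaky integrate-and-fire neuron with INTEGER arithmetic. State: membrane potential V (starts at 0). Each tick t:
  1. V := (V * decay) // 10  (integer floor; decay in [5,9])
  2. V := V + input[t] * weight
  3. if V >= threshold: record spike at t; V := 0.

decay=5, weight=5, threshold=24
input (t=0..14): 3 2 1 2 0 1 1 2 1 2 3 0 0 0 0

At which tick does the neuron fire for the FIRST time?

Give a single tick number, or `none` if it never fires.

t=0: input=3 -> V=15
t=1: input=2 -> V=17
t=2: input=1 -> V=13
t=3: input=2 -> V=16
t=4: input=0 -> V=8
t=5: input=1 -> V=9
t=6: input=1 -> V=9
t=7: input=2 -> V=14
t=8: input=1 -> V=12
t=9: input=2 -> V=16
t=10: input=3 -> V=23
t=11: input=0 -> V=11
t=12: input=0 -> V=5
t=13: input=0 -> V=2
t=14: input=0 -> V=1

Answer: none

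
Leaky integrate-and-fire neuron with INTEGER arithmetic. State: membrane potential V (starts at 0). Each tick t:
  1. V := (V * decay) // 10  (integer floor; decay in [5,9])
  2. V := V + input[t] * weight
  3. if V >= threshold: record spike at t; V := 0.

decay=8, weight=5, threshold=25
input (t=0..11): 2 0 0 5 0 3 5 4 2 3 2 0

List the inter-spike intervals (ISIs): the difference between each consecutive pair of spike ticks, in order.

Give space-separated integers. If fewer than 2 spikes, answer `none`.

t=0: input=2 -> V=10
t=1: input=0 -> V=8
t=2: input=0 -> V=6
t=3: input=5 -> V=0 FIRE
t=4: input=0 -> V=0
t=5: input=3 -> V=15
t=6: input=5 -> V=0 FIRE
t=7: input=4 -> V=20
t=8: input=2 -> V=0 FIRE
t=9: input=3 -> V=15
t=10: input=2 -> V=22
t=11: input=0 -> V=17

Answer: 3 2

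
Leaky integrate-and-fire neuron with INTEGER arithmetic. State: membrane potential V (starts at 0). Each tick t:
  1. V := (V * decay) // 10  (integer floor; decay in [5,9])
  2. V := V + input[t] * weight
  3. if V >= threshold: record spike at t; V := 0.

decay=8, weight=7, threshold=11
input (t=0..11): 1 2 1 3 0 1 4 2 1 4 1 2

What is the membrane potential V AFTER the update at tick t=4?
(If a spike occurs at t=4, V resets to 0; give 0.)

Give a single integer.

Answer: 0

Derivation:
t=0: input=1 -> V=7
t=1: input=2 -> V=0 FIRE
t=2: input=1 -> V=7
t=3: input=3 -> V=0 FIRE
t=4: input=0 -> V=0
t=5: input=1 -> V=7
t=6: input=4 -> V=0 FIRE
t=7: input=2 -> V=0 FIRE
t=8: input=1 -> V=7
t=9: input=4 -> V=0 FIRE
t=10: input=1 -> V=7
t=11: input=2 -> V=0 FIRE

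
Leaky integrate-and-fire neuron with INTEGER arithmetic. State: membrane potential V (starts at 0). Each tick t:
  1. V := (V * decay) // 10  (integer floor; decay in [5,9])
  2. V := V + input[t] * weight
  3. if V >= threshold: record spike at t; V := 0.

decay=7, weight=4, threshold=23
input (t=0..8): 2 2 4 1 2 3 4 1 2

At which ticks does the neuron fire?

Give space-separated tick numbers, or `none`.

t=0: input=2 -> V=8
t=1: input=2 -> V=13
t=2: input=4 -> V=0 FIRE
t=3: input=1 -> V=4
t=4: input=2 -> V=10
t=5: input=3 -> V=19
t=6: input=4 -> V=0 FIRE
t=7: input=1 -> V=4
t=8: input=2 -> V=10

Answer: 2 6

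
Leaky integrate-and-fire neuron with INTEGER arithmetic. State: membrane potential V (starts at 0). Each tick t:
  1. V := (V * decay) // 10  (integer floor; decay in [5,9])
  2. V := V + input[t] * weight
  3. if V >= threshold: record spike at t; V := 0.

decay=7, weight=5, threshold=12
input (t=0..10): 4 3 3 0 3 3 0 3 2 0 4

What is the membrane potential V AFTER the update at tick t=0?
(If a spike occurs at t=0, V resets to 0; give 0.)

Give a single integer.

t=0: input=4 -> V=0 FIRE
t=1: input=3 -> V=0 FIRE
t=2: input=3 -> V=0 FIRE
t=3: input=0 -> V=0
t=4: input=3 -> V=0 FIRE
t=5: input=3 -> V=0 FIRE
t=6: input=0 -> V=0
t=7: input=3 -> V=0 FIRE
t=8: input=2 -> V=10
t=9: input=0 -> V=7
t=10: input=4 -> V=0 FIRE

Answer: 0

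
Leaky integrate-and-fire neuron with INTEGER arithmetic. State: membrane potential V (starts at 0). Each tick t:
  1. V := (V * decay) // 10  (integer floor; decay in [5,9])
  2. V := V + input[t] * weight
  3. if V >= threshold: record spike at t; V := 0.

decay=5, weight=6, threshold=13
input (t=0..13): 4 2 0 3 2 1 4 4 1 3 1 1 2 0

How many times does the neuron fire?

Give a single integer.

Answer: 6

Derivation:
t=0: input=4 -> V=0 FIRE
t=1: input=2 -> V=12
t=2: input=0 -> V=6
t=3: input=3 -> V=0 FIRE
t=4: input=2 -> V=12
t=5: input=1 -> V=12
t=6: input=4 -> V=0 FIRE
t=7: input=4 -> V=0 FIRE
t=8: input=1 -> V=6
t=9: input=3 -> V=0 FIRE
t=10: input=1 -> V=6
t=11: input=1 -> V=9
t=12: input=2 -> V=0 FIRE
t=13: input=0 -> V=0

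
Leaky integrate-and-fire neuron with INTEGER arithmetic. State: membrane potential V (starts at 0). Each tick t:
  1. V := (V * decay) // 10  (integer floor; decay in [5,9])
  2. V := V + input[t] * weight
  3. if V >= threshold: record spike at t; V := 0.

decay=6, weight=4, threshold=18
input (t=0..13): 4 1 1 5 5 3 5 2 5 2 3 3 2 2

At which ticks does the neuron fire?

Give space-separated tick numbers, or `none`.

t=0: input=4 -> V=16
t=1: input=1 -> V=13
t=2: input=1 -> V=11
t=3: input=5 -> V=0 FIRE
t=4: input=5 -> V=0 FIRE
t=5: input=3 -> V=12
t=6: input=5 -> V=0 FIRE
t=7: input=2 -> V=8
t=8: input=5 -> V=0 FIRE
t=9: input=2 -> V=8
t=10: input=3 -> V=16
t=11: input=3 -> V=0 FIRE
t=12: input=2 -> V=8
t=13: input=2 -> V=12

Answer: 3 4 6 8 11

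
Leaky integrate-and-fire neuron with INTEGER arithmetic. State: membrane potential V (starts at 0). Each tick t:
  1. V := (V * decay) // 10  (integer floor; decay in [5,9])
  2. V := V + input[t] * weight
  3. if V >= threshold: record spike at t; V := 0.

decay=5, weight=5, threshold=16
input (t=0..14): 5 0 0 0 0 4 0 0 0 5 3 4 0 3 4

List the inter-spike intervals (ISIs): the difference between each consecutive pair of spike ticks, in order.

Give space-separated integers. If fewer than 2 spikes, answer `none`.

t=0: input=5 -> V=0 FIRE
t=1: input=0 -> V=0
t=2: input=0 -> V=0
t=3: input=0 -> V=0
t=4: input=0 -> V=0
t=5: input=4 -> V=0 FIRE
t=6: input=0 -> V=0
t=7: input=0 -> V=0
t=8: input=0 -> V=0
t=9: input=5 -> V=0 FIRE
t=10: input=3 -> V=15
t=11: input=4 -> V=0 FIRE
t=12: input=0 -> V=0
t=13: input=3 -> V=15
t=14: input=4 -> V=0 FIRE

Answer: 5 4 2 3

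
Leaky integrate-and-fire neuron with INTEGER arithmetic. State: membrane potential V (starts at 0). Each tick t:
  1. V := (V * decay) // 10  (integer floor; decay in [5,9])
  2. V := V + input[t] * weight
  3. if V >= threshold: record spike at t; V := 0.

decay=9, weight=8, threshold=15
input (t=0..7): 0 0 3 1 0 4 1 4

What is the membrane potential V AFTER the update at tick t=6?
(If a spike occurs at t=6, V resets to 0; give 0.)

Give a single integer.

Answer: 8

Derivation:
t=0: input=0 -> V=0
t=1: input=0 -> V=0
t=2: input=3 -> V=0 FIRE
t=3: input=1 -> V=8
t=4: input=0 -> V=7
t=5: input=4 -> V=0 FIRE
t=6: input=1 -> V=8
t=7: input=4 -> V=0 FIRE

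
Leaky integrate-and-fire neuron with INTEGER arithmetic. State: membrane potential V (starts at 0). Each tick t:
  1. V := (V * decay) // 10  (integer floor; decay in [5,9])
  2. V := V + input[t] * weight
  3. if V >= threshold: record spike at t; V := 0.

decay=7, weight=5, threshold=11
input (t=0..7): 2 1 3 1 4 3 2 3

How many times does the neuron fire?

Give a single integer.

t=0: input=2 -> V=10
t=1: input=1 -> V=0 FIRE
t=2: input=3 -> V=0 FIRE
t=3: input=1 -> V=5
t=4: input=4 -> V=0 FIRE
t=5: input=3 -> V=0 FIRE
t=6: input=2 -> V=10
t=7: input=3 -> V=0 FIRE

Answer: 5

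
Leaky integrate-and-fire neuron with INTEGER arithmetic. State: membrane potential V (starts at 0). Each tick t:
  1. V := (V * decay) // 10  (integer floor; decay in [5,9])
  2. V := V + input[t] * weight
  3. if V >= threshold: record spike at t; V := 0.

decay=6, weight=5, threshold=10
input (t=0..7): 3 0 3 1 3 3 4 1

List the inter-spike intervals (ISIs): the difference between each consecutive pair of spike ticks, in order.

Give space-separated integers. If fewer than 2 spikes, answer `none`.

t=0: input=3 -> V=0 FIRE
t=1: input=0 -> V=0
t=2: input=3 -> V=0 FIRE
t=3: input=1 -> V=5
t=4: input=3 -> V=0 FIRE
t=5: input=3 -> V=0 FIRE
t=6: input=4 -> V=0 FIRE
t=7: input=1 -> V=5

Answer: 2 2 1 1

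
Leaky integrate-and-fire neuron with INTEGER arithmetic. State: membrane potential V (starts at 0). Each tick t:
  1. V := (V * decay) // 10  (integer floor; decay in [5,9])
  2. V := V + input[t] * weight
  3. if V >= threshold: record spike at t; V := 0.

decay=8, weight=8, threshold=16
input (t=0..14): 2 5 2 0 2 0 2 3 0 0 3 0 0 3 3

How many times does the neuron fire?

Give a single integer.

t=0: input=2 -> V=0 FIRE
t=1: input=5 -> V=0 FIRE
t=2: input=2 -> V=0 FIRE
t=3: input=0 -> V=0
t=4: input=2 -> V=0 FIRE
t=5: input=0 -> V=0
t=6: input=2 -> V=0 FIRE
t=7: input=3 -> V=0 FIRE
t=8: input=0 -> V=0
t=9: input=0 -> V=0
t=10: input=3 -> V=0 FIRE
t=11: input=0 -> V=0
t=12: input=0 -> V=0
t=13: input=3 -> V=0 FIRE
t=14: input=3 -> V=0 FIRE

Answer: 9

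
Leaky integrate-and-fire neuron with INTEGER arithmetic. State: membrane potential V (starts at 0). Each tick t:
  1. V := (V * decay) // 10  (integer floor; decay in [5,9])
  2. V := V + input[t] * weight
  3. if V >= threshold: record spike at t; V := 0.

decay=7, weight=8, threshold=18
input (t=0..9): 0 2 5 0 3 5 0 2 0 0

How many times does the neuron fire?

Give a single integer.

Answer: 3

Derivation:
t=0: input=0 -> V=0
t=1: input=2 -> V=16
t=2: input=5 -> V=0 FIRE
t=3: input=0 -> V=0
t=4: input=3 -> V=0 FIRE
t=5: input=5 -> V=0 FIRE
t=6: input=0 -> V=0
t=7: input=2 -> V=16
t=8: input=0 -> V=11
t=9: input=0 -> V=7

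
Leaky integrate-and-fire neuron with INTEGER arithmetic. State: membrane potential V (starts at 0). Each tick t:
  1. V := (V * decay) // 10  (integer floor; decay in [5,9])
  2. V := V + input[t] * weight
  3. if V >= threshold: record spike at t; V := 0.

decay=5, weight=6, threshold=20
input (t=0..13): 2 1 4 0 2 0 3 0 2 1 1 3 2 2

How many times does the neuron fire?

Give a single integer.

t=0: input=2 -> V=12
t=1: input=1 -> V=12
t=2: input=4 -> V=0 FIRE
t=3: input=0 -> V=0
t=4: input=2 -> V=12
t=5: input=0 -> V=6
t=6: input=3 -> V=0 FIRE
t=7: input=0 -> V=0
t=8: input=2 -> V=12
t=9: input=1 -> V=12
t=10: input=1 -> V=12
t=11: input=3 -> V=0 FIRE
t=12: input=2 -> V=12
t=13: input=2 -> V=18

Answer: 3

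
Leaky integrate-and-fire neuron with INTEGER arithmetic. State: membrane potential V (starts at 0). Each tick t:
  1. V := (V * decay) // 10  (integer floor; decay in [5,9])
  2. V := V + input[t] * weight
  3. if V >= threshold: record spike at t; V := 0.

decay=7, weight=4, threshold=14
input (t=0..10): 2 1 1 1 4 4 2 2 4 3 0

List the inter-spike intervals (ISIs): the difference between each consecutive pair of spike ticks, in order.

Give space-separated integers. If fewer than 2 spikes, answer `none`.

t=0: input=2 -> V=8
t=1: input=1 -> V=9
t=2: input=1 -> V=10
t=3: input=1 -> V=11
t=4: input=4 -> V=0 FIRE
t=5: input=4 -> V=0 FIRE
t=6: input=2 -> V=8
t=7: input=2 -> V=13
t=8: input=4 -> V=0 FIRE
t=9: input=3 -> V=12
t=10: input=0 -> V=8

Answer: 1 3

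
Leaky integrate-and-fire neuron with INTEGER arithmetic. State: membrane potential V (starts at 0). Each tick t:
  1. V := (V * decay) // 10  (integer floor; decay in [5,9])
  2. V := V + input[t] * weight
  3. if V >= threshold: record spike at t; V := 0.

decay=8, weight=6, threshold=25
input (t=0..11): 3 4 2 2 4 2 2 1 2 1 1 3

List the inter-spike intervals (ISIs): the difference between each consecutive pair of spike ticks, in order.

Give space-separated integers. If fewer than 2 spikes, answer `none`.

Answer: 3 4 3

Derivation:
t=0: input=3 -> V=18
t=1: input=4 -> V=0 FIRE
t=2: input=2 -> V=12
t=3: input=2 -> V=21
t=4: input=4 -> V=0 FIRE
t=5: input=2 -> V=12
t=6: input=2 -> V=21
t=7: input=1 -> V=22
t=8: input=2 -> V=0 FIRE
t=9: input=1 -> V=6
t=10: input=1 -> V=10
t=11: input=3 -> V=0 FIRE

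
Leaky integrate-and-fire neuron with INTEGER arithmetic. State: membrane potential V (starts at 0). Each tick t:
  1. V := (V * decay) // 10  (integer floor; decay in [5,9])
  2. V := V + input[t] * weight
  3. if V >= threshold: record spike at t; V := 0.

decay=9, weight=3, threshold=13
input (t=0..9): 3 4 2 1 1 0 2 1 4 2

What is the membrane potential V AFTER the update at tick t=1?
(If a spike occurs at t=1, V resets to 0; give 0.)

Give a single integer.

t=0: input=3 -> V=9
t=1: input=4 -> V=0 FIRE
t=2: input=2 -> V=6
t=3: input=1 -> V=8
t=4: input=1 -> V=10
t=5: input=0 -> V=9
t=6: input=2 -> V=0 FIRE
t=7: input=1 -> V=3
t=8: input=4 -> V=0 FIRE
t=9: input=2 -> V=6

Answer: 0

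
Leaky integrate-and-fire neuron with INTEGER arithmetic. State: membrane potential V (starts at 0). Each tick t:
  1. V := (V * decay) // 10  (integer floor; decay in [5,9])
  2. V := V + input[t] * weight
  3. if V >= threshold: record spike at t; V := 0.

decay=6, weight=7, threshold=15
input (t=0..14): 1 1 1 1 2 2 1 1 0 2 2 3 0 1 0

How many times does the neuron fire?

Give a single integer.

Answer: 4

Derivation:
t=0: input=1 -> V=7
t=1: input=1 -> V=11
t=2: input=1 -> V=13
t=3: input=1 -> V=14
t=4: input=2 -> V=0 FIRE
t=5: input=2 -> V=14
t=6: input=1 -> V=0 FIRE
t=7: input=1 -> V=7
t=8: input=0 -> V=4
t=9: input=2 -> V=0 FIRE
t=10: input=2 -> V=14
t=11: input=3 -> V=0 FIRE
t=12: input=0 -> V=0
t=13: input=1 -> V=7
t=14: input=0 -> V=4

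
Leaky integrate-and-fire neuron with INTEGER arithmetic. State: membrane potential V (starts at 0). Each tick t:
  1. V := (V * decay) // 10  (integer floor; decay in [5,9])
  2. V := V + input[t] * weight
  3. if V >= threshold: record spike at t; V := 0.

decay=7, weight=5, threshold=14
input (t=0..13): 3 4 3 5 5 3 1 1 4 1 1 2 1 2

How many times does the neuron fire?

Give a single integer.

t=0: input=3 -> V=0 FIRE
t=1: input=4 -> V=0 FIRE
t=2: input=3 -> V=0 FIRE
t=3: input=5 -> V=0 FIRE
t=4: input=5 -> V=0 FIRE
t=5: input=3 -> V=0 FIRE
t=6: input=1 -> V=5
t=7: input=1 -> V=8
t=8: input=4 -> V=0 FIRE
t=9: input=1 -> V=5
t=10: input=1 -> V=8
t=11: input=2 -> V=0 FIRE
t=12: input=1 -> V=5
t=13: input=2 -> V=13

Answer: 8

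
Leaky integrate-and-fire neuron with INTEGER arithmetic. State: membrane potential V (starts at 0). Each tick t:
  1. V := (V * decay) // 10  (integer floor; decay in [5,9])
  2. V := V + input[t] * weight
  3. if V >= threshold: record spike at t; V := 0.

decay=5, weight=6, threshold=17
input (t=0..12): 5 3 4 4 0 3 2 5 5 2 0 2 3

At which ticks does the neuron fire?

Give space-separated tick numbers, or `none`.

t=0: input=5 -> V=0 FIRE
t=1: input=3 -> V=0 FIRE
t=2: input=4 -> V=0 FIRE
t=3: input=4 -> V=0 FIRE
t=4: input=0 -> V=0
t=5: input=3 -> V=0 FIRE
t=6: input=2 -> V=12
t=7: input=5 -> V=0 FIRE
t=8: input=5 -> V=0 FIRE
t=9: input=2 -> V=12
t=10: input=0 -> V=6
t=11: input=2 -> V=15
t=12: input=3 -> V=0 FIRE

Answer: 0 1 2 3 5 7 8 12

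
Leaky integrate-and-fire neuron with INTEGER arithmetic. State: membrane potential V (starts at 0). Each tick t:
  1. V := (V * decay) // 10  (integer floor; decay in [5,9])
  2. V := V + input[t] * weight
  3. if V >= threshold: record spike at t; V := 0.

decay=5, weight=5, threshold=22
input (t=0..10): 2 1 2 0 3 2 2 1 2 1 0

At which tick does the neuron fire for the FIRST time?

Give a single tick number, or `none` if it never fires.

Answer: none

Derivation:
t=0: input=2 -> V=10
t=1: input=1 -> V=10
t=2: input=2 -> V=15
t=3: input=0 -> V=7
t=4: input=3 -> V=18
t=5: input=2 -> V=19
t=6: input=2 -> V=19
t=7: input=1 -> V=14
t=8: input=2 -> V=17
t=9: input=1 -> V=13
t=10: input=0 -> V=6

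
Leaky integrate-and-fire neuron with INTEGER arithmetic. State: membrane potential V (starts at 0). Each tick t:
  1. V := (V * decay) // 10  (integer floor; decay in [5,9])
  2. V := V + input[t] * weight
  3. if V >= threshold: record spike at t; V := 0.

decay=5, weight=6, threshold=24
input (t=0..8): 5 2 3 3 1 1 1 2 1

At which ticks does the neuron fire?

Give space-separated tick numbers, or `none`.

t=0: input=5 -> V=0 FIRE
t=1: input=2 -> V=12
t=2: input=3 -> V=0 FIRE
t=3: input=3 -> V=18
t=4: input=1 -> V=15
t=5: input=1 -> V=13
t=6: input=1 -> V=12
t=7: input=2 -> V=18
t=8: input=1 -> V=15

Answer: 0 2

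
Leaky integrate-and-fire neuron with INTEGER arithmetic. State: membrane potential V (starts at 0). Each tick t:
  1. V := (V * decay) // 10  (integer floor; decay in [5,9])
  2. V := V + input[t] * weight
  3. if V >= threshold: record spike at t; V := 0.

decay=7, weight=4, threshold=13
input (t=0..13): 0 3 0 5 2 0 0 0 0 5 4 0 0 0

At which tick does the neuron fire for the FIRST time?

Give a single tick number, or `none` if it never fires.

Answer: 3

Derivation:
t=0: input=0 -> V=0
t=1: input=3 -> V=12
t=2: input=0 -> V=8
t=3: input=5 -> V=0 FIRE
t=4: input=2 -> V=8
t=5: input=0 -> V=5
t=6: input=0 -> V=3
t=7: input=0 -> V=2
t=8: input=0 -> V=1
t=9: input=5 -> V=0 FIRE
t=10: input=4 -> V=0 FIRE
t=11: input=0 -> V=0
t=12: input=0 -> V=0
t=13: input=0 -> V=0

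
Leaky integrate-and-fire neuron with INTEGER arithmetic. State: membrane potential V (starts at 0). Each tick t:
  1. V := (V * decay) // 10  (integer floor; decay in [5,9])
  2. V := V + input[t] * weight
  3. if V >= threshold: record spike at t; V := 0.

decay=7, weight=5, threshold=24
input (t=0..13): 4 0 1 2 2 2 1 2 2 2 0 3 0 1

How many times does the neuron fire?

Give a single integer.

t=0: input=4 -> V=20
t=1: input=0 -> V=14
t=2: input=1 -> V=14
t=3: input=2 -> V=19
t=4: input=2 -> V=23
t=5: input=2 -> V=0 FIRE
t=6: input=1 -> V=5
t=7: input=2 -> V=13
t=8: input=2 -> V=19
t=9: input=2 -> V=23
t=10: input=0 -> V=16
t=11: input=3 -> V=0 FIRE
t=12: input=0 -> V=0
t=13: input=1 -> V=5

Answer: 2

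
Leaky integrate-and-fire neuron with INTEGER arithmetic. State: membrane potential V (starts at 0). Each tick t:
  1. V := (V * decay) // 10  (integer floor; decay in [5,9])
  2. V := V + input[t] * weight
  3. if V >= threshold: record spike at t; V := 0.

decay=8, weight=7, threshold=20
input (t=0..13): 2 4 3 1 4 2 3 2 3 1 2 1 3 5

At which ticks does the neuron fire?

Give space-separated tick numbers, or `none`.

Answer: 1 2 4 6 8 11 12 13

Derivation:
t=0: input=2 -> V=14
t=1: input=4 -> V=0 FIRE
t=2: input=3 -> V=0 FIRE
t=3: input=1 -> V=7
t=4: input=4 -> V=0 FIRE
t=5: input=2 -> V=14
t=6: input=3 -> V=0 FIRE
t=7: input=2 -> V=14
t=8: input=3 -> V=0 FIRE
t=9: input=1 -> V=7
t=10: input=2 -> V=19
t=11: input=1 -> V=0 FIRE
t=12: input=3 -> V=0 FIRE
t=13: input=5 -> V=0 FIRE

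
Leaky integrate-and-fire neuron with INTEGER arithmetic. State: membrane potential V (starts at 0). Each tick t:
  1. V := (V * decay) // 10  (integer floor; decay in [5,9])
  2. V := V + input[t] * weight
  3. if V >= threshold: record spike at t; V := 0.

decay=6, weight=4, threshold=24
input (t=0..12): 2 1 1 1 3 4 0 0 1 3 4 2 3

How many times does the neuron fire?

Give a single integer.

t=0: input=2 -> V=8
t=1: input=1 -> V=8
t=2: input=1 -> V=8
t=3: input=1 -> V=8
t=4: input=3 -> V=16
t=5: input=4 -> V=0 FIRE
t=6: input=0 -> V=0
t=7: input=0 -> V=0
t=8: input=1 -> V=4
t=9: input=3 -> V=14
t=10: input=4 -> V=0 FIRE
t=11: input=2 -> V=8
t=12: input=3 -> V=16

Answer: 2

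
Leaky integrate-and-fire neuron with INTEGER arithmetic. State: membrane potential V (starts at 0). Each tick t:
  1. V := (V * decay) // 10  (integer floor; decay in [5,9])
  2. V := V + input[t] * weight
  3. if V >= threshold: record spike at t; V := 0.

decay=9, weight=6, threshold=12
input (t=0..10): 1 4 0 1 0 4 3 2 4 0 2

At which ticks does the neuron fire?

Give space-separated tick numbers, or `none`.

Answer: 1 5 6 7 8 10

Derivation:
t=0: input=1 -> V=6
t=1: input=4 -> V=0 FIRE
t=2: input=0 -> V=0
t=3: input=1 -> V=6
t=4: input=0 -> V=5
t=5: input=4 -> V=0 FIRE
t=6: input=3 -> V=0 FIRE
t=7: input=2 -> V=0 FIRE
t=8: input=4 -> V=0 FIRE
t=9: input=0 -> V=0
t=10: input=2 -> V=0 FIRE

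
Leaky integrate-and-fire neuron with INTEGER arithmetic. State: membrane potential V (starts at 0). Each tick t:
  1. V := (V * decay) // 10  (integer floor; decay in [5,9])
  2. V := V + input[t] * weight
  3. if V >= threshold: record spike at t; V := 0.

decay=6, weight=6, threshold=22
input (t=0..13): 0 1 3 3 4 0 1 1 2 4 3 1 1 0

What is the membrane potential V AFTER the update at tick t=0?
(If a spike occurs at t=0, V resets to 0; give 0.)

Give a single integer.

t=0: input=0 -> V=0
t=1: input=1 -> V=6
t=2: input=3 -> V=21
t=3: input=3 -> V=0 FIRE
t=4: input=4 -> V=0 FIRE
t=5: input=0 -> V=0
t=6: input=1 -> V=6
t=7: input=1 -> V=9
t=8: input=2 -> V=17
t=9: input=4 -> V=0 FIRE
t=10: input=3 -> V=18
t=11: input=1 -> V=16
t=12: input=1 -> V=15
t=13: input=0 -> V=9

Answer: 0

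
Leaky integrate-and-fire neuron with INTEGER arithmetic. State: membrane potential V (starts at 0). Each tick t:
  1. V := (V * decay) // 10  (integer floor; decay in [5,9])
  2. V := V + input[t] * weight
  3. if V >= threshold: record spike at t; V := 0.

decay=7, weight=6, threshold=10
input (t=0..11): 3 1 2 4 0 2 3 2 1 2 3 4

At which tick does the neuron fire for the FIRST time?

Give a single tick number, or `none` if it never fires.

t=0: input=3 -> V=0 FIRE
t=1: input=1 -> V=6
t=2: input=2 -> V=0 FIRE
t=3: input=4 -> V=0 FIRE
t=4: input=0 -> V=0
t=5: input=2 -> V=0 FIRE
t=6: input=3 -> V=0 FIRE
t=7: input=2 -> V=0 FIRE
t=8: input=1 -> V=6
t=9: input=2 -> V=0 FIRE
t=10: input=3 -> V=0 FIRE
t=11: input=4 -> V=0 FIRE

Answer: 0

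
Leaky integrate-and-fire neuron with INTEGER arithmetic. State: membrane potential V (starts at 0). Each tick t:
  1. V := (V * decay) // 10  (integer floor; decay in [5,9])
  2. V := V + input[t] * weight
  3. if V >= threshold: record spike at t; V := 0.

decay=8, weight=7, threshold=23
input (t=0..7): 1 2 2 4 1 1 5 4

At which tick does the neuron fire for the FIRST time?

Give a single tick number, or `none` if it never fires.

Answer: 2

Derivation:
t=0: input=1 -> V=7
t=1: input=2 -> V=19
t=2: input=2 -> V=0 FIRE
t=3: input=4 -> V=0 FIRE
t=4: input=1 -> V=7
t=5: input=1 -> V=12
t=6: input=5 -> V=0 FIRE
t=7: input=4 -> V=0 FIRE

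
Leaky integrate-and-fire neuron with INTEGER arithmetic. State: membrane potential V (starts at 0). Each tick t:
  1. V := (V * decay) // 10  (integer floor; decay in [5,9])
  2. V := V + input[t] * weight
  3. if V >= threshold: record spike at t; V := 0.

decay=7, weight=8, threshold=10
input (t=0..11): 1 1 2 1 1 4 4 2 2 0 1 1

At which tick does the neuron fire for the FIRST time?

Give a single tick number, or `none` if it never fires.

Answer: 1

Derivation:
t=0: input=1 -> V=8
t=1: input=1 -> V=0 FIRE
t=2: input=2 -> V=0 FIRE
t=3: input=1 -> V=8
t=4: input=1 -> V=0 FIRE
t=5: input=4 -> V=0 FIRE
t=6: input=4 -> V=0 FIRE
t=7: input=2 -> V=0 FIRE
t=8: input=2 -> V=0 FIRE
t=9: input=0 -> V=0
t=10: input=1 -> V=8
t=11: input=1 -> V=0 FIRE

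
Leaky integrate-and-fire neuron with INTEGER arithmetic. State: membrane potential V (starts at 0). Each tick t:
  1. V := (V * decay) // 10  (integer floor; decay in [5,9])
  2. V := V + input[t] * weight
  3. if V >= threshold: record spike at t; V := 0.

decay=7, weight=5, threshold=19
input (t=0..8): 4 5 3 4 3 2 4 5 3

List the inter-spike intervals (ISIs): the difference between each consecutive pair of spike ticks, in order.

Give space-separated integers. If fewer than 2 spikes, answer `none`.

Answer: 1 2 2 1 1

Derivation:
t=0: input=4 -> V=0 FIRE
t=1: input=5 -> V=0 FIRE
t=2: input=3 -> V=15
t=3: input=4 -> V=0 FIRE
t=4: input=3 -> V=15
t=5: input=2 -> V=0 FIRE
t=6: input=4 -> V=0 FIRE
t=7: input=5 -> V=0 FIRE
t=8: input=3 -> V=15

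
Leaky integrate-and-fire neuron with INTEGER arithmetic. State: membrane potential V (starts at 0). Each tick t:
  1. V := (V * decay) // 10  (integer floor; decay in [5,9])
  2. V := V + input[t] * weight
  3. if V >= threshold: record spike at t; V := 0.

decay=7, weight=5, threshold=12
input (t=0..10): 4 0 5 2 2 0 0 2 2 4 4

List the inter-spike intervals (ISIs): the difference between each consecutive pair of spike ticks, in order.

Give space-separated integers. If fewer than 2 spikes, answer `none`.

t=0: input=4 -> V=0 FIRE
t=1: input=0 -> V=0
t=2: input=5 -> V=0 FIRE
t=3: input=2 -> V=10
t=4: input=2 -> V=0 FIRE
t=5: input=0 -> V=0
t=6: input=0 -> V=0
t=7: input=2 -> V=10
t=8: input=2 -> V=0 FIRE
t=9: input=4 -> V=0 FIRE
t=10: input=4 -> V=0 FIRE

Answer: 2 2 4 1 1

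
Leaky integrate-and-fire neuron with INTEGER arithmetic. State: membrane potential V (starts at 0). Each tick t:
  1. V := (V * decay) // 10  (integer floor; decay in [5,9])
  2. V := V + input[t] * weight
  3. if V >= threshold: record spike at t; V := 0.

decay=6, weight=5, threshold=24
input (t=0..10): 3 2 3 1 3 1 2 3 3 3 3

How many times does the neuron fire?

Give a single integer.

Answer: 3

Derivation:
t=0: input=3 -> V=15
t=1: input=2 -> V=19
t=2: input=3 -> V=0 FIRE
t=3: input=1 -> V=5
t=4: input=3 -> V=18
t=5: input=1 -> V=15
t=6: input=2 -> V=19
t=7: input=3 -> V=0 FIRE
t=8: input=3 -> V=15
t=9: input=3 -> V=0 FIRE
t=10: input=3 -> V=15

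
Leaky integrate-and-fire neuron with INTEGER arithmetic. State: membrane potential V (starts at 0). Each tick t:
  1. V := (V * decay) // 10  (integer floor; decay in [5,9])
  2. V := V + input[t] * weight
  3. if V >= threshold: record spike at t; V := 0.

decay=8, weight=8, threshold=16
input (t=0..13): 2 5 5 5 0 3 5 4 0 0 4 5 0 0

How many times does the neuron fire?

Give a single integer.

Answer: 9

Derivation:
t=0: input=2 -> V=0 FIRE
t=1: input=5 -> V=0 FIRE
t=2: input=5 -> V=0 FIRE
t=3: input=5 -> V=0 FIRE
t=4: input=0 -> V=0
t=5: input=3 -> V=0 FIRE
t=6: input=5 -> V=0 FIRE
t=7: input=4 -> V=0 FIRE
t=8: input=0 -> V=0
t=9: input=0 -> V=0
t=10: input=4 -> V=0 FIRE
t=11: input=5 -> V=0 FIRE
t=12: input=0 -> V=0
t=13: input=0 -> V=0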